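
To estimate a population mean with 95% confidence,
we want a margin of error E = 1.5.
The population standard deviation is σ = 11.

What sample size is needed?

z_0.025 = 1.960
n = (z×σ/E)² = (1.960×11/1.5)²
n = 206.5927
Round up: n = 207

Answer: n = 207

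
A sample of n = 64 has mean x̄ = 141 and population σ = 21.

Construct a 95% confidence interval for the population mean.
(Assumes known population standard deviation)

Answer: (135.8550, 146.1450)

Derivation:
Confidence level: 95%, α = 0.05
z_0.025 = 1.960
SE = σ/√n = 21/√64 = 2.6250
Margin of error = 1.960 × 2.6250 = 5.1450
CI: x̄ ± margin = 141 ± 5.1450
CI: (135.8550, 146.1450)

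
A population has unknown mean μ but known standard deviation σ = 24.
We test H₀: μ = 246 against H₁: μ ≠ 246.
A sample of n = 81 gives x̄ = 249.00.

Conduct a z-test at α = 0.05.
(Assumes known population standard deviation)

Answer: z = 1.1250, fail to reject H₀

Derivation:
Standard error: SE = σ/√n = 24/√81 = 2.6667
z-statistic: z = (x̄ - μ₀)/SE = (249.00 - 246)/2.6667 = 1.1250
Critical value: ±1.960
p-value = 0.2606
Decision: fail to reject H₀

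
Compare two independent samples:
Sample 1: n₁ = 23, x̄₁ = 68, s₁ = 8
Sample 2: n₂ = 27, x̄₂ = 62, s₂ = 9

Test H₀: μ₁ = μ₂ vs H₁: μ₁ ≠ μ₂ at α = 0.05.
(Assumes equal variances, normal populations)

Pooled variance: s²_p = [22×8² + 26×9²]/(48) = 73.2083
s_p = 8.5562
SE = s_p×√(1/n₁ + 1/n₂) = 8.5562×√(1/23 + 1/27) = 2.4278
t = (x̄₁ - x̄₂)/SE = (68 - 62)/2.4278 = 2.4714
df = 48, t-critical = ±2.011
Decision: reject H₀

Answer: t = 2.4714, reject H₀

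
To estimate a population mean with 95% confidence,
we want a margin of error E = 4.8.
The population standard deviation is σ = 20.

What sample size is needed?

Answer: n = 67

Derivation:
z_0.025 = 1.960
n = (z×σ/E)² = (1.960×20/4.8)²
n = 66.6944
Round up: n = 67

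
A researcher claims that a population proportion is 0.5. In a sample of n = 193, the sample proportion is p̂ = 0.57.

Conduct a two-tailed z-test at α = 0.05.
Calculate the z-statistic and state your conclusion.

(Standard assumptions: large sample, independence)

H₀: p = 0.5, H₁: p ≠ 0.5
Standard error: SE = √(p₀(1-p₀)/n) = √(0.5×0.5/193) = 0.035991
z-statistic: z = (p̂ - p₀)/SE = (0.57 - 0.5)/0.035991 = 1.9449
Critical value: z_0.025 = ±1.960
p-value = 0.0518
Decision: fail to reject H₀ at α = 0.05

Answer: z = 1.9449, fail to reject H₀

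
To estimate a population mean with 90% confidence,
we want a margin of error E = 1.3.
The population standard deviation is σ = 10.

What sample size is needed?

Answer: n = 161

Derivation:
z_0.05 = 1.645
n = (z×σ/E)² = (1.645×10/1.3)²
n = 160.1198
Round up: n = 161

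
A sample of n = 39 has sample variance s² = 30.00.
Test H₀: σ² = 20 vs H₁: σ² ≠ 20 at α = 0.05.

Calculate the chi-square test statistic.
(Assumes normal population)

Answer: χ² = 57.0000, reject H₀

Derivation:
df = n - 1 = 38
χ² = (n-1)s²/σ₀² = 38×30.00/20 = 57.0000
Critical values: χ²_{0.975,38} = 22.878, χ²_{0.025,38} = 56.896
Rejection region: χ² < 22.878 or χ² > 56.896
Decision: reject H₀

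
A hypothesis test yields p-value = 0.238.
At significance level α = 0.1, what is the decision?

Compare p-value to α:
0.238 ≥ 0.1
Decision: fail to reject H₀

Answer: fail to reject H₀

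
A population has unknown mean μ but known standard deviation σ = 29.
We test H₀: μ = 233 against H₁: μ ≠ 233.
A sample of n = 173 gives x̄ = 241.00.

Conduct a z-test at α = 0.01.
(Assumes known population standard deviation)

Answer: z = 3.6284, reject H₀

Derivation:
Standard error: SE = σ/√n = 29/√173 = 2.2048
z-statistic: z = (x̄ - μ₀)/SE = (241.00 - 233)/2.2048 = 3.6284
Critical value: ±2.576
p-value = 0.0003
Decision: reject H₀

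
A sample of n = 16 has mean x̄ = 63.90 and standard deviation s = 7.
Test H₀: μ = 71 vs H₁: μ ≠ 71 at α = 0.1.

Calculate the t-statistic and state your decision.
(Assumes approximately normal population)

df = n - 1 = 15
SE = s/√n = 7/√16 = 1.7500
t = (x̄ - μ₀)/SE = (63.90 - 71)/1.7500 = -4.0571
Critical value: t_{0.05,15} = ±1.753
p-value ≈ 0.0010
Decision: reject H₀

Answer: t = -4.0571, reject H₀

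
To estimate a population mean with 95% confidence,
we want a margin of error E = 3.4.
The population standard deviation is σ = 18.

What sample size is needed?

z_0.025 = 1.960
n = (z×σ/E)² = (1.960×18/3.4)²
n = 107.6711
Round up: n = 108

Answer: n = 108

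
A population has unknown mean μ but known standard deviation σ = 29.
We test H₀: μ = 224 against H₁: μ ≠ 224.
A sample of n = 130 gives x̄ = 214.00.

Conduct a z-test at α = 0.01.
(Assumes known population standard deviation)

Standard error: SE = σ/√n = 29/√130 = 2.5435
z-statistic: z = (x̄ - μ₀)/SE = (214.00 - 224)/2.5435 = -3.9316
Critical value: ±2.576
p-value = 0.0001
Decision: reject H₀

Answer: z = -3.9316, reject H₀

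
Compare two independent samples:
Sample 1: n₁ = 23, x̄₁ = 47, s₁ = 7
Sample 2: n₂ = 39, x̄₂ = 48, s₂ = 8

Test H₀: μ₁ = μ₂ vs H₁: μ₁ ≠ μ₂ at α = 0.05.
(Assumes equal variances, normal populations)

Pooled variance: s²_p = [22×7² + 38×8²]/(60) = 58.5000
s_p = 7.6485
SE = s_p×√(1/n₁ + 1/n₂) = 7.6485×√(1/23 + 1/39) = 2.0108
t = (x̄₁ - x̄₂)/SE = (47 - 48)/2.0108 = -0.4973
df = 60, t-critical = ±2.000
Decision: fail to reject H₀

Answer: t = -0.4973, fail to reject H₀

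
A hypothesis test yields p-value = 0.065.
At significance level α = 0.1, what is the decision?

Compare p-value to α:
0.065 < 0.1
Decision: reject H₀

Answer: reject H₀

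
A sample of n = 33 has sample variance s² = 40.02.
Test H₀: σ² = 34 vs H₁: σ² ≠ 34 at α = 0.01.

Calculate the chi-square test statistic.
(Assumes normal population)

df = n - 1 = 32
χ² = (n-1)s²/σ₀² = 32×40.02/34 = 37.6659
Critical values: χ²_{0.995,32} = 15.134, χ²_{0.005,32} = 56.328
Rejection region: χ² < 15.134 or χ² > 56.328
Decision: fail to reject H₀

Answer: χ² = 37.6659, fail to reject H₀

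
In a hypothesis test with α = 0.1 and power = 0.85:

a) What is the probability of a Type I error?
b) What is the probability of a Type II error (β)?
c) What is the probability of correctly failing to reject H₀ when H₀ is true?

a) Type I error probability = α = 0.1
b) Power = P(reject H₀ | H₁ true) = 1 - β = 0.85, so Type II error probability = β = 1 - Power = 0.15
c) P(fail to reject H₀ | H₀ true) = 1 - α = 0.9

Answer: a) 0.1, b) 0.15, c) 0.9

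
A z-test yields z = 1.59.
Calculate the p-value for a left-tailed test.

For z = 1.59:
p = P(Z < 1.59) = Φ(1.59) = 0.9441

Answer: p-value ≈ 0.9441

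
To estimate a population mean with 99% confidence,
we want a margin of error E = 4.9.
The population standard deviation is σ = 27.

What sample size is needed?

z_0.005 = 2.576
n = (z×σ/E)² = (2.576×27/4.9)²
n = 201.4777
Round up: n = 202

Answer: n = 202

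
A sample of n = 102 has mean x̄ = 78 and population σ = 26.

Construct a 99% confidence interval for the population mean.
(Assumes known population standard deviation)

Confidence level: 99%, α = 0.01
z_0.005 = 2.576
SE = σ/√n = 26/√102 = 2.5744
Margin of error = 2.576 × 2.5744 = 6.6317
CI: x̄ ± margin = 78 ± 6.6317
CI: (71.3683, 84.6317)

Answer: (71.3683, 84.6317)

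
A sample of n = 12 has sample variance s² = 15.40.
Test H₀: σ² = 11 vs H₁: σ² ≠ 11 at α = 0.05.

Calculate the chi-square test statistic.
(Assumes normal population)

df = n - 1 = 11
χ² = (n-1)s²/σ₀² = 11×15.40/11 = 15.4000
Critical values: χ²_{0.975,11} = 3.816, χ²_{0.025,11} = 21.920
Rejection region: χ² < 3.816 or χ² > 21.920
Decision: fail to reject H₀

Answer: χ² = 15.4000, fail to reject H₀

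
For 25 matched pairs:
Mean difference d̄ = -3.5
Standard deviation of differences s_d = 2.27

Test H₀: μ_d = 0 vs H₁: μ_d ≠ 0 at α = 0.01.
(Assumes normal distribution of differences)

df = n - 1 = 24
SE = s_d/√n = 2.27/√25 = 0.4540
t = d̄/SE = -3.5/0.4540 = -7.7093
Critical value: t_{0.005,24} = ±2.797
p-value < 0.0001
Decision: reject H₀

Answer: t = -7.7093, reject H₀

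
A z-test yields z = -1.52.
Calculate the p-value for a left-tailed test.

Answer: p-value ≈ 0.0643

Derivation:
For z = -1.52:
p = P(Z < -1.52) = Φ(-1.52) = 0.0643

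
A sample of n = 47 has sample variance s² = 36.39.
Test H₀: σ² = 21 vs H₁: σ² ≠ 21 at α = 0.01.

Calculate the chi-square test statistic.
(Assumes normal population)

df = n - 1 = 46
χ² = (n-1)s²/σ₀² = 46×36.39/21 = 79.7114
Critical values: χ²_{0.995,46} = 25.041, χ²_{0.005,46} = 74.437
Rejection region: χ² < 25.041 or χ² > 74.437
Decision: reject H₀

Answer: χ² = 79.7114, reject H₀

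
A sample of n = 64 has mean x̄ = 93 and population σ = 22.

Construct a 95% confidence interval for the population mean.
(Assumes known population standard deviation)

Confidence level: 95%, α = 0.05
z_0.025 = 1.960
SE = σ/√n = 22/√64 = 2.7500
Margin of error = 1.960 × 2.7500 = 5.3900
CI: x̄ ± margin = 93 ± 5.3900
CI: (87.6100, 98.3900)

Answer: (87.6100, 98.3900)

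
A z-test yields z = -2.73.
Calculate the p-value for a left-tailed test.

For z = -2.73:
p = P(Z < -2.73) = Φ(-2.73) = 0.0032

Answer: p-value ≈ 0.0032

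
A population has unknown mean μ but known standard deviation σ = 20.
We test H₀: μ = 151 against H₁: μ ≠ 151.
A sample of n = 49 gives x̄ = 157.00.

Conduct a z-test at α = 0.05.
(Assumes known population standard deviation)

Answer: z = 2.1000, reject H₀

Derivation:
Standard error: SE = σ/√n = 20/√49 = 2.8571
z-statistic: z = (x̄ - μ₀)/SE = (157.00 - 151)/2.8571 = 2.1000
Critical value: ±1.960
p-value = 0.0357
Decision: reject H₀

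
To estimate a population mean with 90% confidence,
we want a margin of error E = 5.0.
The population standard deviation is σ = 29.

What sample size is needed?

Answer: n = 92

Derivation:
z_0.05 = 1.645
n = (z×σ/E)² = (1.645×29/5.0)²
n = 91.0307
Round up: n = 92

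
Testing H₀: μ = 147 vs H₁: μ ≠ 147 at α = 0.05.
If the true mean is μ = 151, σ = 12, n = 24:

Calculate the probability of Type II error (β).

SE = σ/√n = 12/√24 = 2.4495
Critical values: μ₀ ± z_0.025×SE = 147 ± 1.960×2.4495
Acceptance region: (142.1990, 151.8010)
Under H₁ (μ = 151): z_high = (151.8010 - 151)/2.4495 = 0.3270, z_low = (142.1990 - 151)/2.4495 = -3.5930
β = P(not reject | H₁) = Φ(0.3270) - Φ(-3.5930) ≈ 0.6280

Answer: β ≈ 0.6280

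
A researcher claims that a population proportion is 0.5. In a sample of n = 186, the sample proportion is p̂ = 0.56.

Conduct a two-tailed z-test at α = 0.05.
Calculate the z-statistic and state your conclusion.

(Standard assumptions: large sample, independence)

Answer: z = 1.6366, fail to reject H₀

Derivation:
H₀: p = 0.5, H₁: p ≠ 0.5
Standard error: SE = √(p₀(1-p₀)/n) = √(0.5×0.5/186) = 0.036662
z-statistic: z = (p̂ - p₀)/SE = (0.56 - 0.5)/0.036662 = 1.6366
Critical value: z_0.025 = ±1.960
p-value = 0.1017
Decision: fail to reject H₀ at α = 0.05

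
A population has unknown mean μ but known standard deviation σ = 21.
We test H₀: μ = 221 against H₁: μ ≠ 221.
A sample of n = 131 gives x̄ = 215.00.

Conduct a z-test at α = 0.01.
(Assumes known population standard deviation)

Answer: z = -3.2701, reject H₀

Derivation:
Standard error: SE = σ/√n = 21/√131 = 1.8348
z-statistic: z = (x̄ - μ₀)/SE = (215.00 - 221)/1.8348 = -3.2701
Critical value: ±2.576
p-value = 0.0011
Decision: reject H₀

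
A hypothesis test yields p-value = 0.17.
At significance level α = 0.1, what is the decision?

Compare p-value to α:
0.17 ≥ 0.1
Decision: fail to reject H₀

Answer: fail to reject H₀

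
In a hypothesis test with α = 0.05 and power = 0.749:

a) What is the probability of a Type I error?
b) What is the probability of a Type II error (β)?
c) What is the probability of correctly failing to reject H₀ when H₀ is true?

Answer: a) 0.05, b) 0.251, c) 0.95

Derivation:
a) Type I error probability = α = 0.05
b) Power = P(reject H₀ | H₁ true) = 1 - β = 0.749, so Type II error probability = β = 1 - Power = 0.251
c) P(fail to reject H₀ | H₀ true) = 1 - α = 0.95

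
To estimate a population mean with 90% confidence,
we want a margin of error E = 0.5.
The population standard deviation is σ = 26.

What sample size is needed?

Answer: n = 7318

Derivation:
z_0.05 = 1.645
n = (z×σ/E)² = (1.645×26/0.5)²
n = 7317.0916
Round up: n = 7318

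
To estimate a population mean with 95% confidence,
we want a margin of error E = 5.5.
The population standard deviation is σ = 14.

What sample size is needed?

z_0.025 = 1.960
n = (z×σ/E)² = (1.960×14/5.5)²
n = 24.8910
Round up: n = 25

Answer: n = 25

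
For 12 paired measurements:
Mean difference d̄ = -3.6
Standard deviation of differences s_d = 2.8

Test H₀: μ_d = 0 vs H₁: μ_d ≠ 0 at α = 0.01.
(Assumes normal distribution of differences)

Answer: t = -4.4538, reject H₀

Derivation:
df = n - 1 = 11
SE = s_d/√n = 2.8/√12 = 0.8083
t = d̄/SE = -3.6/0.8083 = -4.4538
Critical value: t_{0.005,11} = ±3.106
p-value ≈ 0.0010
Decision: reject H₀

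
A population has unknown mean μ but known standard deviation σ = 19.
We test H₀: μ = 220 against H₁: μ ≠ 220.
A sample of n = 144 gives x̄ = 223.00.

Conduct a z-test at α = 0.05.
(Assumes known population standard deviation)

Answer: z = 1.8948, fail to reject H₀

Derivation:
Standard error: SE = σ/√n = 19/√144 = 1.5833
z-statistic: z = (x̄ - μ₀)/SE = (223.00 - 220)/1.5833 = 1.8948
Critical value: ±1.960
p-value = 0.0581
Decision: fail to reject H₀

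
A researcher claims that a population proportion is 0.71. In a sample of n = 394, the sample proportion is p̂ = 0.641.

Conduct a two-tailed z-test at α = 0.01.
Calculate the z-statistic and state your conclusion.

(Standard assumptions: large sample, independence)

H₀: p = 0.71, H₁: p ≠ 0.71
Standard error: SE = √(p₀(1-p₀)/n) = √(0.71×0.29/394) = 0.022860
z-statistic: z = (p̂ - p₀)/SE = (0.641 - 0.71)/0.022860 = -3.0184
Critical value: z_0.005 = ±2.576
p-value = 0.0025
Decision: reject H₀ at α = 0.01

Answer: z = -3.0184, reject H₀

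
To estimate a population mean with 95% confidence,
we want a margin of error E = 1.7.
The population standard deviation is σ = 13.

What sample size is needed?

z_0.025 = 1.960
n = (z×σ/E)² = (1.960×13/1.7)²
n = 224.6472
Round up: n = 225

Answer: n = 225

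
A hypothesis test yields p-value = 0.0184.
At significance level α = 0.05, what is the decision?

Compare p-value to α:
0.0184 < 0.05
Decision: reject H₀

Answer: reject H₀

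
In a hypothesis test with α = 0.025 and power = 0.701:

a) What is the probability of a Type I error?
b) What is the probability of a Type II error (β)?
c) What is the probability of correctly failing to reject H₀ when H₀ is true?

Answer: a) 0.025, b) 0.299, c) 0.975

Derivation:
a) Type I error probability = α = 0.025
b) Power = P(reject H₀ | H₁ true) = 1 - β = 0.701, so Type II error probability = β = 1 - Power = 0.299
c) P(fail to reject H₀ | H₀ true) = 1 - α = 0.975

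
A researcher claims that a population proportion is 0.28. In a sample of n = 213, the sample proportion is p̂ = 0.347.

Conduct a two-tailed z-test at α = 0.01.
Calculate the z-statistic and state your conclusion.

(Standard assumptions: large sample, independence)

H₀: p = 0.28, H₁: p ≠ 0.28
Standard error: SE = √(p₀(1-p₀)/n) = √(0.28×0.72/213) = 0.030765
z-statistic: z = (p̂ - p₀)/SE = (0.347 - 0.28)/0.030765 = 2.1778
Critical value: z_0.005 = ±2.576
p-value = 0.0294
Decision: fail to reject H₀ at α = 0.01

Answer: z = 2.1778, fail to reject H₀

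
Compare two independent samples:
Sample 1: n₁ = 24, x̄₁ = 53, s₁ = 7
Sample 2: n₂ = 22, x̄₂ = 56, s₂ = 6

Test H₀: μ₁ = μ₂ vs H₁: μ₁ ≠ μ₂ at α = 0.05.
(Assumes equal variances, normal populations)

Answer: t = -1.5537, fail to reject H₀

Derivation:
Pooled variance: s²_p = [23×7² + 21×6²]/(44) = 42.7955
s_p = 6.5418
SE = s_p×√(1/n₁ + 1/n₂) = 6.5418×√(1/24 + 1/22) = 1.9309
t = (x̄₁ - x̄₂)/SE = (53 - 56)/1.9309 = -1.5537
df = 44, t-critical = ±2.015
Decision: fail to reject H₀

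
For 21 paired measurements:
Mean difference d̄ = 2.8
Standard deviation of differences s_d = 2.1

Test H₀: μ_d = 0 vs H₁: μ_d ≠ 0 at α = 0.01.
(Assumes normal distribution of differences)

df = n - 1 = 20
SE = s_d/√n = 2.1/√21 = 0.4583
t = d̄/SE = 2.8/0.4583 = 6.1095
Critical value: t_{0.005,20} = ±2.845
p-value < 0.0001
Decision: reject H₀

Answer: t = 6.1095, reject H₀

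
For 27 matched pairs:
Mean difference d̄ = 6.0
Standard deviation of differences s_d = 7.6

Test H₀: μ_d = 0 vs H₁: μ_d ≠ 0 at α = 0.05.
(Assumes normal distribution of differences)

Answer: t = 4.1023, reject H₀

Derivation:
df = n - 1 = 26
SE = s_d/√n = 7.6/√27 = 1.4626
t = d̄/SE = 6.0/1.4626 = 4.1023
Critical value: t_{0.025,26} = ±2.056
p-value ≈ 0.0004
Decision: reject H₀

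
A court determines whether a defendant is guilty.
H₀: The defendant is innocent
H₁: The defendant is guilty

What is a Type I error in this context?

Type I error: rejecting H₀ when it is actually true (false positive).
Type II error: failing to reject H₀ when H₁ is actually true (false negative).

Answer: Convicting an innocent person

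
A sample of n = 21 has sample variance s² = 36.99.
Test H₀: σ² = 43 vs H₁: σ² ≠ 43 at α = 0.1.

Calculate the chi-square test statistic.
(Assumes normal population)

Answer: χ² = 17.2047, fail to reject H₀

Derivation:
df = n - 1 = 20
χ² = (n-1)s²/σ₀² = 20×36.99/43 = 17.2047
Critical values: χ²_{0.95,20} = 10.851, χ²_{0.05,20} = 31.410
Rejection region: χ² < 10.851 or χ² > 31.410
Decision: fail to reject H₀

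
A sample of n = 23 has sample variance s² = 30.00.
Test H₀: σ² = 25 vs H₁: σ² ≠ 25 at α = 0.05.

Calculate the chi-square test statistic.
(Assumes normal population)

Answer: χ² = 26.4000, fail to reject H₀

Derivation:
df = n - 1 = 22
χ² = (n-1)s²/σ₀² = 22×30.00/25 = 26.4000
Critical values: χ²_{0.975,22} = 10.982, χ²_{0.025,22} = 36.781
Rejection region: χ² < 10.982 or χ² > 36.781
Decision: fail to reject H₀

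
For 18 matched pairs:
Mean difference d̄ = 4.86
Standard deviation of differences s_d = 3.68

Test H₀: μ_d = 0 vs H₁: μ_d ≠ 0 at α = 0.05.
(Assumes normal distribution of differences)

df = n - 1 = 17
SE = s_d/√n = 3.68/√18 = 0.8674
t = d̄/SE = 4.86/0.8674 = 5.6030
Critical value: t_{0.025,17} = ±2.110
p-value < 0.0001
Decision: reject H₀

Answer: t = 5.6030, reject H₀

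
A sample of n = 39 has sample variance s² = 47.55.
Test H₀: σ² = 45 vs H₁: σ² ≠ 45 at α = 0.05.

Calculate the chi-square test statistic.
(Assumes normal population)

Answer: χ² = 40.1533, fail to reject H₀

Derivation:
df = n - 1 = 38
χ² = (n-1)s²/σ₀² = 38×47.55/45 = 40.1533
Critical values: χ²_{0.975,38} = 22.878, χ²_{0.025,38} = 56.896
Rejection region: χ² < 22.878 or χ² > 56.896
Decision: fail to reject H₀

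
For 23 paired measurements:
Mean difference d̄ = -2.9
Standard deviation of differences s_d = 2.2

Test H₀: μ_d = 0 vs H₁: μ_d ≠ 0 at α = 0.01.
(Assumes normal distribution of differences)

df = n - 1 = 22
SE = s_d/√n = 2.2/√23 = 0.4587
t = d̄/SE = -2.9/0.4587 = -6.3222
Critical value: t_{0.005,22} = ±2.819
p-value < 0.0001
Decision: reject H₀

Answer: t = -6.3222, reject H₀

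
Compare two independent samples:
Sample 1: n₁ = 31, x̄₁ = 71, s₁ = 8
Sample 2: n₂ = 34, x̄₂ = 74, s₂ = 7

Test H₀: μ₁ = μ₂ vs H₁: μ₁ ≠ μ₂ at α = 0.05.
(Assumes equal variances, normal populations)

Answer: t = -1.6123, fail to reject H₀

Derivation:
Pooled variance: s²_p = [30×8² + 33×7²]/(63) = 56.1429
s_p = 7.4929
SE = s_p×√(1/n₁ + 1/n₂) = 7.4929×√(1/31 + 1/34) = 1.8607
t = (x̄₁ - x̄₂)/SE = (71 - 74)/1.8607 = -1.6123
df = 63, t-critical = ±1.998
Decision: fail to reject H₀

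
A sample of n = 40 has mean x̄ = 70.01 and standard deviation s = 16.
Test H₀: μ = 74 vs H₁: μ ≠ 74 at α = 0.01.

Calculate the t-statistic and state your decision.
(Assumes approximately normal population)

df = n - 1 = 39
SE = s/√n = 16/√40 = 2.5298
t = (x̄ - μ₀)/SE = (70.01 - 74)/2.5298 = -1.5772
Critical value: t_{0.005,39} = ±2.708
p-value ≈ 0.1228
Decision: fail to reject H₀

Answer: t = -1.5772, fail to reject H₀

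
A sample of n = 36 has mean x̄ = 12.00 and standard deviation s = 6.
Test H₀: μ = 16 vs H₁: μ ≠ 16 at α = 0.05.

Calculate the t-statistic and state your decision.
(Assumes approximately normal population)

df = n - 1 = 35
SE = s/√n = 6/√36 = 1.0000
t = (x̄ - μ₀)/SE = (12.00 - 16)/1.0000 = -4.0000
Critical value: t_{0.025,35} = ±2.030
p-value ≈ 0.0003
Decision: reject H₀

Answer: t = -4.0000, reject H₀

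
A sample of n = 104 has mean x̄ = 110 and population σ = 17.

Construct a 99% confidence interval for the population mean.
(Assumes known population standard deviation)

Answer: (105.7058, 114.2942)

Derivation:
Confidence level: 99%, α = 0.01
z_0.005 = 2.576
SE = σ/√n = 17/√104 = 1.6670
Margin of error = 2.576 × 1.6670 = 4.2942
CI: x̄ ± margin = 110 ± 4.2942
CI: (105.7058, 114.2942)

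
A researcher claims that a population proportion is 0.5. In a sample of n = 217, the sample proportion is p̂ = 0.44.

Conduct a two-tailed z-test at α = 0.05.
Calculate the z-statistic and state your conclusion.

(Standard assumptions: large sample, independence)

Answer: z = -1.7677, fail to reject H₀

Derivation:
H₀: p = 0.5, H₁: p ≠ 0.5
Standard error: SE = √(p₀(1-p₀)/n) = √(0.5×0.5/217) = 0.033942
z-statistic: z = (p̂ - p₀)/SE = (0.44 - 0.5)/0.033942 = -1.7677
Critical value: z_0.025 = ±1.960
p-value = 0.0771
Decision: fail to reject H₀ at α = 0.05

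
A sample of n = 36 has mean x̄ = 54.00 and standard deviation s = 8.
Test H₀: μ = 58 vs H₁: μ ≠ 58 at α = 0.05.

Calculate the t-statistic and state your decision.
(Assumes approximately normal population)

df = n - 1 = 35
SE = s/√n = 8/√36 = 1.3333
t = (x̄ - μ₀)/SE = (54.00 - 58)/1.3333 = -3.0001
Critical value: t_{0.025,35} = ±2.030
p-value ≈ 0.0049
Decision: reject H₀

Answer: t = -3.0001, reject H₀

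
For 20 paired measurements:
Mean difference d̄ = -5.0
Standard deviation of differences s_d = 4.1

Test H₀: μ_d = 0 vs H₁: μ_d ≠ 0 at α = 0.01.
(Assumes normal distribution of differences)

Answer: t = -5.4538, reject H₀

Derivation:
df = n - 1 = 19
SE = s_d/√n = 4.1/√20 = 0.9168
t = d̄/SE = -5.0/0.9168 = -5.4538
Critical value: t_{0.005,19} = ±2.861
p-value < 0.0001
Decision: reject H₀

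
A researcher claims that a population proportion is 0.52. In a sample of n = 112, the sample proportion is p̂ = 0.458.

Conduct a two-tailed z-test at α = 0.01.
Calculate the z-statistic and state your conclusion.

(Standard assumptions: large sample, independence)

Answer: z = -1.3133, fail to reject H₀

Derivation:
H₀: p = 0.52, H₁: p ≠ 0.52
Standard error: SE = √(p₀(1-p₀)/n) = √(0.52×0.48/112) = 0.047208
z-statistic: z = (p̂ - p₀)/SE = (0.458 - 0.52)/0.047208 = -1.3133
Critical value: z_0.005 = ±2.576
p-value = 0.1891
Decision: fail to reject H₀ at α = 0.01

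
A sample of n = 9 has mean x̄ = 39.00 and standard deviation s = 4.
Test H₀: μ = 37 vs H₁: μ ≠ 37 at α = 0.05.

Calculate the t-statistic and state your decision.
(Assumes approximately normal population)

Answer: t = 1.5000, fail to reject H₀

Derivation:
df = n - 1 = 8
SE = s/√n = 4/√9 = 1.3333
t = (x̄ - μ₀)/SE = (39.00 - 37)/1.3333 = 1.5000
Critical value: t_{0.025,8} = ±2.306
p-value ≈ 0.1720
Decision: fail to reject H₀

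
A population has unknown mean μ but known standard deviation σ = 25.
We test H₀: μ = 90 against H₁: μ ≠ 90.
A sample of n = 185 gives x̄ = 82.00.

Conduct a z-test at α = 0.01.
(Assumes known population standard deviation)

Answer: z = -4.3526, reject H₀

Derivation:
Standard error: SE = σ/√n = 25/√185 = 1.8380
z-statistic: z = (x̄ - μ₀)/SE = (82.00 - 90)/1.8380 = -4.3526
Critical value: ±2.576
p-value < 0.0001
Decision: reject H₀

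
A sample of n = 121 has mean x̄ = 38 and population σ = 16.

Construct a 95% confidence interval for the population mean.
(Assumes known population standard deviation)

Answer: (35.1492, 40.8508)

Derivation:
Confidence level: 95%, α = 0.05
z_0.025 = 1.960
SE = σ/√n = 16/√121 = 1.4545
Margin of error = 1.960 × 1.4545 = 2.8508
CI: x̄ ± margin = 38 ± 2.8508
CI: (35.1492, 40.8508)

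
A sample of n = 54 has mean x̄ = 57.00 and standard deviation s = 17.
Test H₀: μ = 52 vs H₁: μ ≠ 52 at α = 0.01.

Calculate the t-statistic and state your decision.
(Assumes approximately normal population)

Answer: t = 2.1613, fail to reject H₀

Derivation:
df = n - 1 = 53
SE = s/√n = 17/√54 = 2.3134
t = (x̄ - μ₀)/SE = (57.00 - 52)/2.3134 = 2.1613
Critical value: t_{0.005,53} = ±2.672
p-value ≈ 0.0352
Decision: fail to reject H₀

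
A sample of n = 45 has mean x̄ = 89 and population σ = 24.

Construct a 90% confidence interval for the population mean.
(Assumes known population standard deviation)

Confidence level: 90%, α = 0.1
z_0.05 = 1.645
SE = σ/√n = 24/√45 = 3.5777
Margin of error = 1.645 × 3.5777 = 5.8853
CI: x̄ ± margin = 89 ± 5.8853
CI: (83.1147, 94.8853)

Answer: (83.1147, 94.8853)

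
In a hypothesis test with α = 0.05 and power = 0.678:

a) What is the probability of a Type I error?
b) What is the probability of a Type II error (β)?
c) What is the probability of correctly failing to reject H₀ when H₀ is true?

Answer: a) 0.05, b) 0.322, c) 0.95

Derivation:
a) Type I error probability = α = 0.05
b) Power = P(reject H₀ | H₁ true) = 1 - β = 0.678, so Type II error probability = β = 1 - Power = 0.322
c) P(fail to reject H₀ | H₀ true) = 1 - α = 0.95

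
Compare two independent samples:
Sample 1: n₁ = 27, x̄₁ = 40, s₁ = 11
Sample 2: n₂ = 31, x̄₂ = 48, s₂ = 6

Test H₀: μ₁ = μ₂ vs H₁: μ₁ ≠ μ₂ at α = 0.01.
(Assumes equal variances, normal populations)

Answer: t = -3.4983, reject H₀

Derivation:
Pooled variance: s²_p = [26×11² + 30×6²]/(56) = 75.4643
s_p = 8.6870
SE = s_p×√(1/n₁ + 1/n₂) = 8.6870×√(1/27 + 1/31) = 2.2868
t = (x̄₁ - x̄₂)/SE = (40 - 48)/2.2868 = -3.4983
df = 56, t-critical = ±2.667
Decision: reject H₀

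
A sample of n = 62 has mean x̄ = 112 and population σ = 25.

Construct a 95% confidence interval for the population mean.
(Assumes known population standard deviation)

Answer: (105.7770, 118.2230)

Derivation:
Confidence level: 95%, α = 0.05
z_0.025 = 1.960
SE = σ/√n = 25/√62 = 3.1750
Margin of error = 1.960 × 3.1750 = 6.2230
CI: x̄ ± margin = 112 ± 6.2230
CI: (105.7770, 118.2230)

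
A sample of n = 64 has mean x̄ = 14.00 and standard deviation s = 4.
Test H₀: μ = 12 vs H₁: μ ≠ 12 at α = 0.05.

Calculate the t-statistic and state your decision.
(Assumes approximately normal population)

df = n - 1 = 63
SE = s/√n = 4/√64 = 0.5000
t = (x̄ - μ₀)/SE = (14.00 - 12)/0.5000 = 4.0000
Critical value: t_{0.025,63} = ±1.998
p-value ≈ 0.0002
Decision: reject H₀

Answer: t = 4.0000, reject H₀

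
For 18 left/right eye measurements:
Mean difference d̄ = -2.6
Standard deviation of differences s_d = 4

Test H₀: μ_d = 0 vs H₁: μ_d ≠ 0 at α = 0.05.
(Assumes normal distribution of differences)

df = n - 1 = 17
SE = s_d/√n = 4/√18 = 0.9428
t = d̄/SE = -2.6/0.9428 = -2.7577
Critical value: t_{0.025,17} = ±2.110
p-value ≈ 0.0134
Decision: reject H₀

Answer: t = -2.7577, reject H₀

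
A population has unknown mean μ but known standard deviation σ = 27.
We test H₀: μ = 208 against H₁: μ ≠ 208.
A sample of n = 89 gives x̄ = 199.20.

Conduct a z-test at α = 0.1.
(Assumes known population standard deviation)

Answer: z = -3.0748, reject H₀

Derivation:
Standard error: SE = σ/√n = 27/√89 = 2.8620
z-statistic: z = (x̄ - μ₀)/SE = (199.20 - 208)/2.8620 = -3.0748
Critical value: ±1.645
p-value = 0.0021
Decision: reject H₀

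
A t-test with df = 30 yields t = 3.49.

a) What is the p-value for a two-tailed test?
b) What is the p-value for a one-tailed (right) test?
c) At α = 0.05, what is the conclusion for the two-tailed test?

Answer: a) 0.0015, b) 0.0008, c) reject H₀

Derivation:
Using t-distribution with df = 30:
a) Two-tailed: p = 2×P(T > 3.49) = 0.0015
b) One-tailed: p = P(T > 3.49) = 0.0008
c) 0.0015 < 0.05, reject H₀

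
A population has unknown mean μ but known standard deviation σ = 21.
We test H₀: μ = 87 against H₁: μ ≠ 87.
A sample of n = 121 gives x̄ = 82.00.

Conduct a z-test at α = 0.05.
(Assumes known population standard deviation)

Standard error: SE = σ/√n = 21/√121 = 1.9091
z-statistic: z = (x̄ - μ₀)/SE = (82.00 - 87)/1.9091 = -2.6190
Critical value: ±1.960
p-value = 0.0088
Decision: reject H₀

Answer: z = -2.6190, reject H₀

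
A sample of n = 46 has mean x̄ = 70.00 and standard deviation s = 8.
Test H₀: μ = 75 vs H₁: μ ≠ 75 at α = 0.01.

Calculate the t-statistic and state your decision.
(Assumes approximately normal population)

df = n - 1 = 45
SE = s/√n = 8/√46 = 1.1795
t = (x̄ - μ₀)/SE = (70.00 - 75)/1.1795 = -4.2391
Critical value: t_{0.005,45} = ±2.690
p-value ≈ 0.0001
Decision: reject H₀

Answer: t = -4.2391, reject H₀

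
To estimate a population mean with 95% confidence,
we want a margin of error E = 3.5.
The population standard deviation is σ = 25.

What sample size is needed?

Answer: n = 196

Derivation:
z_0.025 = 1.960
n = (z×σ/E)² = (1.960×25/3.5)²
n = 196.0000
Already a whole number: n = 196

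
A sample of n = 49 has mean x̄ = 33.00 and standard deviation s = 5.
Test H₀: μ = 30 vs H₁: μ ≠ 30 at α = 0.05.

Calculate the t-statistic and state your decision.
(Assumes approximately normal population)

Answer: t = 4.1999, reject H₀

Derivation:
df = n - 1 = 48
SE = s/√n = 5/√49 = 0.7143
t = (x̄ - μ₀)/SE = (33.00 - 30)/0.7143 = 4.1999
Critical value: t_{0.025,48} = ±2.011
p-value ≈ 0.0001
Decision: reject H₀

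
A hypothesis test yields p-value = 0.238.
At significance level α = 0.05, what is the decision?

Compare p-value to α:
0.238 ≥ 0.05
Decision: fail to reject H₀

Answer: fail to reject H₀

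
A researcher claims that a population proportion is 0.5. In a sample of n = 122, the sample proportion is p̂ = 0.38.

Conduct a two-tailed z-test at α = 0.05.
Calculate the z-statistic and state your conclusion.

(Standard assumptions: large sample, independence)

H₀: p = 0.5, H₁: p ≠ 0.5
Standard error: SE = √(p₀(1-p₀)/n) = √(0.5×0.5/122) = 0.045268
z-statistic: z = (p̂ - p₀)/SE = (0.38 - 0.5)/0.045268 = -2.6509
Critical value: z_0.025 = ±1.960
p-value = 0.0080
Decision: reject H₀ at α = 0.05

Answer: z = -2.6509, reject H₀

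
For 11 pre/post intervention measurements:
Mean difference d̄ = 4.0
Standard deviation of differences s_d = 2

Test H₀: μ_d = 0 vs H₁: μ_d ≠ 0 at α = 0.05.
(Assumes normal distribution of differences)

Answer: t = 6.6335, reject H₀

Derivation:
df = n - 1 = 10
SE = s_d/√n = 2/√11 = 0.6030
t = d̄/SE = 4.0/0.6030 = 6.6335
Critical value: t_{0.025,10} = ±2.228
p-value ≈ 0.0001
Decision: reject H₀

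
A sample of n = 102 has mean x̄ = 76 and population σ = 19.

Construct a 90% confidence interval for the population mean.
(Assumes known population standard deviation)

Answer: (72.9053, 79.0947)

Derivation:
Confidence level: 90%, α = 0.1
z_0.05 = 1.645
SE = σ/√n = 19/√102 = 1.8813
Margin of error = 1.645 × 1.8813 = 3.0947
CI: x̄ ± margin = 76 ± 3.0947
CI: (72.9053, 79.0947)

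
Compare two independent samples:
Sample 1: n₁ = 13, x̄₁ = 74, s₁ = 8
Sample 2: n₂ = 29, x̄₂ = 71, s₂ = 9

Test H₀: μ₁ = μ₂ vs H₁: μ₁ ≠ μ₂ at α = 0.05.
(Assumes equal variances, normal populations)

Pooled variance: s²_p = [12×8² + 28×9²]/(40) = 75.9000
s_p = 8.7121
SE = s_p×√(1/n₁ + 1/n₂) = 8.7121×√(1/13 + 1/29) = 2.9079
t = (x̄₁ - x̄₂)/SE = (74 - 71)/2.9079 = 1.0317
df = 40, t-critical = ±2.021
Decision: fail to reject H₀

Answer: t = 1.0317, fail to reject H₀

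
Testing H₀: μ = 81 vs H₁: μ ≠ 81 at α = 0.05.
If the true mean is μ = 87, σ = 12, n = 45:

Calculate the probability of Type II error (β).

SE = σ/√n = 12/√45 = 1.7889
Critical values: μ₀ ± z_0.025×SE = 81 ± 1.960×1.7889
Acceptance region: (77.4938, 84.5062)
Under H₁ (μ = 87): z_high = (84.5062 - 87)/1.7889 = -1.3940, z_low = (77.4938 - 87)/1.7889 = -5.3140
β = P(not reject | H₁) = Φ(-1.3940) - Φ(-5.3140) ≈ 0.0817

Answer: β ≈ 0.0817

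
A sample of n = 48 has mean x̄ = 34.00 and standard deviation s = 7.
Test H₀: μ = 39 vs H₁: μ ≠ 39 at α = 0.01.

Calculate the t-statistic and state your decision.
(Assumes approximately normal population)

df = n - 1 = 47
SE = s/√n = 7/√48 = 1.0104
t = (x̄ - μ₀)/SE = (34.00 - 39)/1.0104 = -4.9485
Critical value: t_{0.005,47} = ±2.685
p-value < 0.0001
Decision: reject H₀

Answer: t = -4.9485, reject H₀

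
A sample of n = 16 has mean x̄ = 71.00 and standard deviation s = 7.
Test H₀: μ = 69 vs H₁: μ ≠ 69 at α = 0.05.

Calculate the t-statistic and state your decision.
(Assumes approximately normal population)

df = n - 1 = 15
SE = s/√n = 7/√16 = 1.7500
t = (x̄ - μ₀)/SE = (71.00 - 69)/1.7500 = 1.1429
Critical value: t_{0.025,15} = ±2.131
p-value ≈ 0.2710
Decision: fail to reject H₀

Answer: t = 1.1429, fail to reject H₀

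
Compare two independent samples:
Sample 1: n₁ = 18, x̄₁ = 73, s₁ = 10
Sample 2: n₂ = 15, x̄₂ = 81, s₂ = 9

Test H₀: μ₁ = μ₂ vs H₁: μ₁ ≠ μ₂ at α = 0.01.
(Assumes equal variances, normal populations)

Answer: t = -2.3933, fail to reject H₀

Derivation:
Pooled variance: s²_p = [17×10² + 14×9²]/(31) = 91.4194
s_p = 9.5613
SE = s_p×√(1/n₁ + 1/n₂) = 9.5613×√(1/18 + 1/15) = 3.3427
t = (x̄₁ - x̄₂)/SE = (73 - 81)/3.3427 = -2.3933
df = 31, t-critical = ±2.744
Decision: fail to reject H₀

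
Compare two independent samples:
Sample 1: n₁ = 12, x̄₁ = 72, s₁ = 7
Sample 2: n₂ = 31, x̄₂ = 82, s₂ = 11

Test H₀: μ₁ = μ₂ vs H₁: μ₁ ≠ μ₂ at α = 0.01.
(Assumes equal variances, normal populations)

Answer: t = -2.9168, reject H₀

Derivation:
Pooled variance: s²_p = [11×7² + 30×11²]/(41) = 101.6829
s_p = 10.0838
SE = s_p×√(1/n₁ + 1/n₂) = 10.0838×√(1/12 + 1/31) = 3.4284
t = (x̄₁ - x̄₂)/SE = (72 - 82)/3.4284 = -2.9168
df = 41, t-critical = ±2.701
Decision: reject H₀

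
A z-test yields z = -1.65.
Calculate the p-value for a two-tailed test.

Answer: p-value ≈ 0.0989

Derivation:
For z = -1.65:
p = 2×P(Z > |-1.65|) = 2×(1 - Φ(1.65)) = 0.0989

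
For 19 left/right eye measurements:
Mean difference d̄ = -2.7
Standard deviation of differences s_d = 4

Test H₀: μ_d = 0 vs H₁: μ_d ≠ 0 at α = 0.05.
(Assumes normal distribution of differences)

df = n - 1 = 18
SE = s_d/√n = 4/√19 = 0.9177
t = d̄/SE = -2.7/0.9177 = -2.9421
Critical value: t_{0.025,18} = ±2.101
p-value ≈ 0.0087
Decision: reject H₀

Answer: t = -2.9421, reject H₀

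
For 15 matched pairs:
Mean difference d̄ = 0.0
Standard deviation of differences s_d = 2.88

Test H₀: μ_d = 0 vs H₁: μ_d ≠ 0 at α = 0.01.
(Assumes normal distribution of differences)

Answer: t = 0.0000, fail to reject H₀

Derivation:
df = n - 1 = 14
SE = s_d/√n = 2.88/√15 = 0.7436
t = d̄/SE = 0.0/0.7436 = 0.0000
Critical value: t_{0.005,14} = ±2.977
p-value ≈ 1.0000
Decision: fail to reject H₀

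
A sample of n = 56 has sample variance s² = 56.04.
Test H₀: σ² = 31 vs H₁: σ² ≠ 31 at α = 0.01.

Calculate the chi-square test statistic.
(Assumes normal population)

df = n - 1 = 55
χ² = (n-1)s²/σ₀² = 55×56.04/31 = 99.4258
Critical values: χ²_{0.995,55} = 31.735, χ²_{0.005,55} = 85.749
Rejection region: χ² < 31.735 or χ² > 85.749
Decision: reject H₀

Answer: χ² = 99.4258, reject H₀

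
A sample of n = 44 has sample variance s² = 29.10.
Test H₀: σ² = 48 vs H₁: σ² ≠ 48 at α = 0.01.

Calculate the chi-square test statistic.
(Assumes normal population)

df = n - 1 = 43
χ² = (n-1)s²/σ₀² = 43×29.10/48 = 26.0687
Critical values: χ²_{0.995,43} = 22.859, χ²_{0.005,43} = 70.616
Rejection region: χ² < 22.859 or χ² > 70.616
Decision: fail to reject H₀

Answer: χ² = 26.0687, fail to reject H₀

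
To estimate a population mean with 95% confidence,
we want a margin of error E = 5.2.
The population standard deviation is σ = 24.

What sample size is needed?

z_0.025 = 1.960
n = (z×σ/E)² = (1.960×24/5.2)²
n = 81.8329
Round up: n = 82

Answer: n = 82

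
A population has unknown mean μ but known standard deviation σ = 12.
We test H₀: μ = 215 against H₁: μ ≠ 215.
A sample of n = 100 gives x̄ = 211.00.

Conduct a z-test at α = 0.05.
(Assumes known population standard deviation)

Answer: z = -3.3333, reject H₀

Derivation:
Standard error: SE = σ/√n = 12/√100 = 1.2000
z-statistic: z = (x̄ - μ₀)/SE = (211.00 - 215)/1.2000 = -3.3333
Critical value: ±1.960
p-value = 0.0009
Decision: reject H₀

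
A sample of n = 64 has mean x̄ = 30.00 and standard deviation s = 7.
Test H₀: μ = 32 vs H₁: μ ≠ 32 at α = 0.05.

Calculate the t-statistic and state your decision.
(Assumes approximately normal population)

df = n - 1 = 63
SE = s/√n = 7/√64 = 0.8750
t = (x̄ - μ₀)/SE = (30.00 - 32)/0.8750 = -2.2857
Critical value: t_{0.025,63} = ±1.998
p-value ≈ 0.0256
Decision: reject H₀

Answer: t = -2.2857, reject H₀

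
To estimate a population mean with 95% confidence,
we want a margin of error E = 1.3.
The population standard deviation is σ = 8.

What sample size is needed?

z_0.025 = 1.960
n = (z×σ/E)² = (1.960×8/1.3)²
n = 145.4807
Round up: n = 146

Answer: n = 146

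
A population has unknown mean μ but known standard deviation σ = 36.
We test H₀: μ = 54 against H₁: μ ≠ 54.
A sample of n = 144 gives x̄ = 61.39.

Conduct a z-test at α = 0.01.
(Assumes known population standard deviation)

Answer: z = 2.4633, fail to reject H₀

Derivation:
Standard error: SE = σ/√n = 36/√144 = 3.0000
z-statistic: z = (x̄ - μ₀)/SE = (61.39 - 54)/3.0000 = 2.4633
Critical value: ±2.576
p-value = 0.0138
Decision: fail to reject H₀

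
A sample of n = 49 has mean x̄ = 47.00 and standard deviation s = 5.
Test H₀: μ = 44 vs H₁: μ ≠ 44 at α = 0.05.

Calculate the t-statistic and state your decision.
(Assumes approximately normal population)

Answer: t = 4.1999, reject H₀

Derivation:
df = n - 1 = 48
SE = s/√n = 5/√49 = 0.7143
t = (x̄ - μ₀)/SE = (47.00 - 44)/0.7143 = 4.1999
Critical value: t_{0.025,48} = ±2.011
p-value ≈ 0.0001
Decision: reject H₀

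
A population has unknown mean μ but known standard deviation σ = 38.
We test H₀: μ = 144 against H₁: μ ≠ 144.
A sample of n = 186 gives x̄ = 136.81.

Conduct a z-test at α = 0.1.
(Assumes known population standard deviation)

Standard error: SE = σ/√n = 38/√186 = 2.7863
z-statistic: z = (x̄ - μ₀)/SE = (136.81 - 144)/2.7863 = -2.5805
Critical value: ±1.645
p-value = 0.0099
Decision: reject H₀

Answer: z = -2.5805, reject H₀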